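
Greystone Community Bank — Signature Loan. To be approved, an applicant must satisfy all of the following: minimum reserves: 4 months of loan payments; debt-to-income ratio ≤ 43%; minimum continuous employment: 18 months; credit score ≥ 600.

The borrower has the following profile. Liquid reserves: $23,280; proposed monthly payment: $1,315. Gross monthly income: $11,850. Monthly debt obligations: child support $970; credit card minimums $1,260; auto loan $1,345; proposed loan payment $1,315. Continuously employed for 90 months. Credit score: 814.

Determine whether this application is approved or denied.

Reserves: 23,280 ÷ 1,315 = 17.7 months (meets 4-month minimum)
Total monthly debts = (970 + 1,260 + 1,345 + 1,315) = 4,890. DTI = 4,890/11,850 = 41.3% ≤ 43%
Employment 90 ≥ 18 months
Credit score 814 ≥ 600 (meets)
All criteria satisfied.

Approved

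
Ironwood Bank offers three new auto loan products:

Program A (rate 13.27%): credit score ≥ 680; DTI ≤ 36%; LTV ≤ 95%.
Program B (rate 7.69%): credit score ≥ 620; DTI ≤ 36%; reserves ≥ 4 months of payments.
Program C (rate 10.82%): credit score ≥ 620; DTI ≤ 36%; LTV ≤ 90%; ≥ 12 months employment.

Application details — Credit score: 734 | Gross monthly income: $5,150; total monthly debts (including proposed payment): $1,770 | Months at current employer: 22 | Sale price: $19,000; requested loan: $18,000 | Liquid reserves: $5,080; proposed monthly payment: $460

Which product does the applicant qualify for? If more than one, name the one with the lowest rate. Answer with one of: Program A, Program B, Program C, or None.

Program B

DTI = 1,770/5,150 = 34.4%.
LTV = 18,000/19,000 = 94.7%.
Reserves = 5,080/460 = 11.0 months.
Program A: score 734 ≥ 680; DTI 34.4% ≤ 36%; LTV 94.7% ≤ 95% → qualifies.
Program B: score 734 ≥ 620; DTI 34.4% ≤ 36%; reserves 11.0 ≥ 4 mo → qualifies.
Program C: score 734 ≥ 620; DTI 34.4% ≤ 36%; LTV 94.7% > 90%; employment 22 ≥ 12 mo → does not qualify.
Qualifying: Program A, Program B. Lowest rate is 7.69% → Program B.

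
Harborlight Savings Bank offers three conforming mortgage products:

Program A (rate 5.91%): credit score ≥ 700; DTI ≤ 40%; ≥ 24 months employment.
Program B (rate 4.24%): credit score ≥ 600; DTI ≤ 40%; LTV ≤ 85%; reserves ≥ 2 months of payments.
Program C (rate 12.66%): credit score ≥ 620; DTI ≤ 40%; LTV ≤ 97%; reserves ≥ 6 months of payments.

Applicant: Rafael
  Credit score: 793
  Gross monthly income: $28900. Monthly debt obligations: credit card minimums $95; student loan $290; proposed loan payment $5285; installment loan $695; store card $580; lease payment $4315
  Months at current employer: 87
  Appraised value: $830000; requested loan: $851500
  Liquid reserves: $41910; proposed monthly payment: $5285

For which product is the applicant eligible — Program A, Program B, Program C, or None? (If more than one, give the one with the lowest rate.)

Program A

Total debts = (95 + 290 + 5,285 + 695 + 580 + 4,315) = 11,260; DTI = 11,260/28,900 = 39%.
LTV = 851,500/830,000 = 102.6%.
Reserves = 41,910/5,285 = 7.9 months.
Program A: score 793 ≥ 700; DTI 39% ≤ 40%; employment 87 ≥ 24 mo → qualifies.
Program B: score 793 ≥ 600; DTI 39% ≤ 40%; LTV 102.6% > 85%; reserves 7.9 ≥ 2 mo → does not qualify.
Program C: score 793 ≥ 620; DTI 39% ≤ 40%; LTV 102.6% > 97%; reserves 7.9 ≥ 6 mo → does not qualify.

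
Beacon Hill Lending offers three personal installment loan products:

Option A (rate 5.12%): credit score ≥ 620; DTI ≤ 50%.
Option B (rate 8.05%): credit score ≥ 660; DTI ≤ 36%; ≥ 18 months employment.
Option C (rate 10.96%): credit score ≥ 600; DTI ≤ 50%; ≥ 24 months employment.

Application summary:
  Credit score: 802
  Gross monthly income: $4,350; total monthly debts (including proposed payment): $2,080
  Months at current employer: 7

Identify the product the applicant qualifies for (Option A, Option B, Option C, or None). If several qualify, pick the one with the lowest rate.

DTI = 2,080/4,350 = 47.8%.
Option A: score 802 ≥ 620; DTI 47.8% ≤ 50% → qualifies.
Option B: score 802 ≥ 660; DTI 47.8% > 36%; employment 7 < 18 mo → does not qualify.
Option C: score 802 ≥ 600; DTI 47.8% ≤ 50%; employment 7 < 24 mo → does not qualify.

Option A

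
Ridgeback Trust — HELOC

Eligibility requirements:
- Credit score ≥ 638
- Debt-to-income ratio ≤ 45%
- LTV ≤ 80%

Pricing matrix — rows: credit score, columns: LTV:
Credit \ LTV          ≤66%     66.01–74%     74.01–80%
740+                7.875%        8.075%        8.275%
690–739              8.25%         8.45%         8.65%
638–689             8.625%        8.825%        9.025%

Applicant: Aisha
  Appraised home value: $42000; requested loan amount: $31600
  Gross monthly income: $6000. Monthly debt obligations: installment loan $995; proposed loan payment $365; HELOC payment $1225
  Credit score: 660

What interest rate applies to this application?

Credit score 660 ≥ 638; Total monthly debts = (995 + 365 + 1,225) = 2,585. DTI = 2,585/6,000 = 43.1% ≤ 45%
LTV: 31,600 ÷ 42,000 = 75.2%, within 80% cap
Score 660 is in the 638–689 band; LTV 75.2% is in the 74.01–80% band → 9.025%.

9.025%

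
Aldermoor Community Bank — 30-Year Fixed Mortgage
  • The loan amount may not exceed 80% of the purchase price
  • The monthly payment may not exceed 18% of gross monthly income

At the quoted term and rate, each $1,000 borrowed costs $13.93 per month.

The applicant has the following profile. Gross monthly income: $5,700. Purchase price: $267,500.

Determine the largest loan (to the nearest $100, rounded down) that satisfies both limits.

Payment cap: 18% × $5,700 = $1,026/month.
At $13.93 per $1,000, that supports 1,026/13.93 × 1,000 ≈ $73,653 → $73,600.
LTV cap: 80% × $267,500 = $214,000 → $214,000.
Binding constraint: payment-to-income.

$73,600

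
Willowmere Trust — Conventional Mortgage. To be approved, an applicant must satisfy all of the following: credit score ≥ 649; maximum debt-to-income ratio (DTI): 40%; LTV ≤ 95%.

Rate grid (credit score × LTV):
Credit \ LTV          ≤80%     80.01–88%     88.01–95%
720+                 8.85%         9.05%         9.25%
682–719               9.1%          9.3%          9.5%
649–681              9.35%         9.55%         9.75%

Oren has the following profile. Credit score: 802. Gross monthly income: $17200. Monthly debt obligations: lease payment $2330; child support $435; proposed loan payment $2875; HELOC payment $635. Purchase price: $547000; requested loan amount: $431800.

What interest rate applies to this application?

Credit score 802 ≥ 649; Total monthly debts = (2,330 + 435 + 2,875 + 635) = 6,275. DTI: 6,275 ÷ 17,200 = 36.5%, within the 40% cap
Loan-to-value = 431,800/547,000 = 78.9% — pass (95% max)
Credit 802 → row 720+; LTV 78.9% → column ≤80%. Grid cell → 8.85%.

8.85%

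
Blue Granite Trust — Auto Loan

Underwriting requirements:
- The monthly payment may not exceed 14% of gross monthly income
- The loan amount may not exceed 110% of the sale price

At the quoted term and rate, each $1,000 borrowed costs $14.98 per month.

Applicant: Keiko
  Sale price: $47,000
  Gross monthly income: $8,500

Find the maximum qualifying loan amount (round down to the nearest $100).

Payment cap: 14% × $8,500 = $1,190/month.
At $14.98 per $1,000, that supports 1,190/14.98 × 1,000 ≈ $79,439 → $79,400.
LTV cap: 110% × $47,000 = $51,700 → $51,700.
Binding constraint: loan-to-value.

$51,700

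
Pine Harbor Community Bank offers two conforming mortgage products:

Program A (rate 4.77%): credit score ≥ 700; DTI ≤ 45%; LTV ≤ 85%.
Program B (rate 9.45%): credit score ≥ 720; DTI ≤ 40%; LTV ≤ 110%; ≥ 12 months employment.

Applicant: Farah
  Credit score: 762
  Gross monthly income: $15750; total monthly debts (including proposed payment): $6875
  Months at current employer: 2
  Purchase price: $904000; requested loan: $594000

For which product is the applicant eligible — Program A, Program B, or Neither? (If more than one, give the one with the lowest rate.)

Program A

DTI = 6,875/15,750 = 43.7%.
LTV = 594,000/904,000 = 65.7%.
Program A: score 762 ≥ 700; DTI 43.7% ≤ 45%; LTV 65.7% ≤ 85% → qualifies.
Program B: score 762 ≥ 720; DTI 43.7% > 40%; LTV 65.7% ≤ 110%; employment 2 < 12 mo → does not qualify.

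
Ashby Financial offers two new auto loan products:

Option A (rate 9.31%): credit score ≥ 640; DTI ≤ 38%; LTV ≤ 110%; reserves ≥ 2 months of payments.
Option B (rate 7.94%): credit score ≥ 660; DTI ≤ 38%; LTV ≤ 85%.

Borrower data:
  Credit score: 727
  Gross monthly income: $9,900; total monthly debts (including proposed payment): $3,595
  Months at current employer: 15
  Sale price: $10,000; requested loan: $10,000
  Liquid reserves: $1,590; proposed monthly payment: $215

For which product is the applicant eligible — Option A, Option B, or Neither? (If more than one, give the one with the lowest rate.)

Option A

DTI = 3,595/9,900 = 36.3%.
LTV = 10,000/10,000 = 100%.
Reserves = 1,590/215 = 7.4 months.
Option A: score 727 ≥ 640; DTI 36.3% ≤ 38%; LTV 100% ≤ 110%; reserves 7.4 ≥ 2 mo → qualifies.
Option B: score 727 ≥ 660; DTI 36.3% ≤ 38%; LTV 100% > 85% → does not qualify.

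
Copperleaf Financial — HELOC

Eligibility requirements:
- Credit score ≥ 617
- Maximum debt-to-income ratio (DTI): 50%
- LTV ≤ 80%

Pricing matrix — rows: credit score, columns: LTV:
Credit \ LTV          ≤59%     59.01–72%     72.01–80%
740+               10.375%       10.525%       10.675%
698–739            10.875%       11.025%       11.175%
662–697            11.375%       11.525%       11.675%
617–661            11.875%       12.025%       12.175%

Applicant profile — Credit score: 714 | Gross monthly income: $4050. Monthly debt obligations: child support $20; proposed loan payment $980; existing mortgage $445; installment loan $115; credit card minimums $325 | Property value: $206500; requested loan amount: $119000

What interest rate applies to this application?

Credit score 714 ≥ 617; Total monthly debts = (20 + 980 + 445 + 115 + 325) = 1,885. Debt-to-income = 1,885/4,050 = 46.5% — meets 50% limit
LTV = 119,000/206,500 = 57.6% ≤ 80%
Row: 714 falls in 698–739. Column: 57.6% falls in ≤59%. Rate = 10.875%.

10.875%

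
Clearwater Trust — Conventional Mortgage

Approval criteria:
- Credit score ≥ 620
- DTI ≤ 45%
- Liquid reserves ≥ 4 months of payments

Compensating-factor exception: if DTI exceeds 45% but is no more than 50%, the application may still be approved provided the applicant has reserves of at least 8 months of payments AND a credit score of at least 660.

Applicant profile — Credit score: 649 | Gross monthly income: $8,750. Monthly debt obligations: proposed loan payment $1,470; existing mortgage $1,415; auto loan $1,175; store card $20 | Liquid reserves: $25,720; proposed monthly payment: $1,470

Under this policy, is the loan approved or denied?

Denied

Credit score 649 ≥ 620 (meets base)
Total debts = (1,470 + 1,415 + 1,175 + 20) = 4,080. DTI: 4,080 ÷ 8,750 = 46.6%, over the 45% base limit.
Liquid reserves cover 25,720/1,470 = 17.5 months — ≥ 4 required
46.6% falls in the override range (45%–50%), so the compensating-factor test applies.
Reserves 17.5 ≥ 8 months; credit score 649 < 660.
Compensating-factor requirement not fully met.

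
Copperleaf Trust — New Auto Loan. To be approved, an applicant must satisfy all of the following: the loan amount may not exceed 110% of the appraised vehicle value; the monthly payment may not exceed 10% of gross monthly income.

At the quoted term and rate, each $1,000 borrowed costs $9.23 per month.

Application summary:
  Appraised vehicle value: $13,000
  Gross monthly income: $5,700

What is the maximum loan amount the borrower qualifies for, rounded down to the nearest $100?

$14,300

Payment cap: 10% × $5,700 = $570/month.
At $9.23 per $1,000, that supports 570/9.23 × 1,000 ≈ $61,755 → $61,700.
LTV cap: 110% × $13,000 = $14,300 → $14,300.
Binding constraint: loan-to-value.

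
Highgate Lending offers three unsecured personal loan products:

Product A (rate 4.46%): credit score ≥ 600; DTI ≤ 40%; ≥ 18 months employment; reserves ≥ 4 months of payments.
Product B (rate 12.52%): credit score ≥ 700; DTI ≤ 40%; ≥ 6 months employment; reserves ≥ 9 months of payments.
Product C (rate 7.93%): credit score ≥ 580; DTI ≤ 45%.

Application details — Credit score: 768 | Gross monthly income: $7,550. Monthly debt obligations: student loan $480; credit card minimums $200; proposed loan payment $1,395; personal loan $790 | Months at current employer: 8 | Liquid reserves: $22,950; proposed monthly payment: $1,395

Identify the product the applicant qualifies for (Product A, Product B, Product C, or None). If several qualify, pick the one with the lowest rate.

Total debts = (480 + 200 + 1,395 + 790) = 2,865; DTI = 2,865/7,550 = 37.9%.
Reserves = 22,950/1,395 = 16.5 months.
Product A: score 768 ≥ 600; DTI 37.9% ≤ 40%; employment 8 < 18 mo; reserves 16.5 ≥ 4 mo → does not qualify.
Product B: score 768 ≥ 700; DTI 37.9% ≤ 40%; employment 8 ≥ 6 mo; reserves 16.5 ≥ 9 mo → qualifies.
Product C: score 768 ≥ 580; DTI 37.9% ≤ 45% → qualifies.
Qualifying: Product B, Product C. Lowest rate is 7.93% → Product C.

Product C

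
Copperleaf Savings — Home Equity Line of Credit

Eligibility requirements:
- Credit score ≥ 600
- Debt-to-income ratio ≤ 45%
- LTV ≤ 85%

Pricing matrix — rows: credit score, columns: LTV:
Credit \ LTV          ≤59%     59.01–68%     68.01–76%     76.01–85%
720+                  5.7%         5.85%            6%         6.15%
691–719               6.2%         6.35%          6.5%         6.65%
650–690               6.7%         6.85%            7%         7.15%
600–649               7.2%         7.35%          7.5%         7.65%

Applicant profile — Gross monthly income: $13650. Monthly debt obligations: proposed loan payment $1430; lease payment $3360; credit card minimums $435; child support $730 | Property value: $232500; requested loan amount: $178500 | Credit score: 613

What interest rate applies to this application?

Credit score 613 ≥ 600; Total monthly debts = (1,430 + 3,360 + 435 + 730) = 5,955. DTI = 5,955/13,650 = 43.6% ≤ 45%
LTV: 178,500 ÷ 232,500 = 76.8%, within 85% cap
Row: 613 falls in 600–649. Column: 76.8% falls in 76.01–85%. Rate = 7.65%.

7.65%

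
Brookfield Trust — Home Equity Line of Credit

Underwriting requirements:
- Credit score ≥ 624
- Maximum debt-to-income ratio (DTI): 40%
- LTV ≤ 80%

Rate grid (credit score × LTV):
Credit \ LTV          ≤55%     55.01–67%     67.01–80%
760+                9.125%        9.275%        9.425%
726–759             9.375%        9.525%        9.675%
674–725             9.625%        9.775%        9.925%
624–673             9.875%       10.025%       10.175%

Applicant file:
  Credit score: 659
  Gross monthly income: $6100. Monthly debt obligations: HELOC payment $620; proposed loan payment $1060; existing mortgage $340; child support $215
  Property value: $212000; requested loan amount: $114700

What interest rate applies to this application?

Credit score 659 ≥ 624; Total monthly debts = (620 + 1,060 + 340 + 215) = 2,235. DTI: 2,235 ÷ 6,100 = 36.6%, within the 40% cap
Loan-to-value = 114,700/212,000 = 54.1% — pass (80% max)
Score 659 is in the 624–673 band; LTV 54.1% is in the ≤55% band → 9.875%.

9.875%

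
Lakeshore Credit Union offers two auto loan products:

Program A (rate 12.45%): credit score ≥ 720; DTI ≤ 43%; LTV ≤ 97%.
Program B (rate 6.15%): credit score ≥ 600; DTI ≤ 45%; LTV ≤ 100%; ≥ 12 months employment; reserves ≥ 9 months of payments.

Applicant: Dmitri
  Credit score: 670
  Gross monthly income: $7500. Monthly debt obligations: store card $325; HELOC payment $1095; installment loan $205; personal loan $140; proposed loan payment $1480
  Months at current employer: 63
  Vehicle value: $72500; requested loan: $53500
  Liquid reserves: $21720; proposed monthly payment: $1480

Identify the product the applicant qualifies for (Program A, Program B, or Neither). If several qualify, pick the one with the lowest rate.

Total debts = (325 + 1,095 + 205 + 140 + 1,480) = 3,245; DTI = 3,245/7,500 = 43.3%.
LTV = 53,500/72,500 = 73.8%.
Reserves = 21,720/1,480 = 14.7 months.
Program A: score 670 < 720; DTI 43.3% > 43%; LTV 73.8% ≤ 97% → does not qualify.
Program B: score 670 ≥ 600; DTI 43.3% ≤ 45%; LTV 73.8% ≤ 100%; employment 63 ≥ 12 mo; reserves 14.7 ≥ 9 mo → qualifies.

Program B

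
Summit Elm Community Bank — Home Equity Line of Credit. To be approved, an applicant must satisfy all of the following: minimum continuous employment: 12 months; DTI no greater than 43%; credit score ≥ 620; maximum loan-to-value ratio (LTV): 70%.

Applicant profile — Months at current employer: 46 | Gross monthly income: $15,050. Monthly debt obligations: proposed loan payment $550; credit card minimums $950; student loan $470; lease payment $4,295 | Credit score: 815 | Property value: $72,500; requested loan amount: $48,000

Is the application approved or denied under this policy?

Approved

Employment 46 ≥ 12 months
Total monthly debts = (550 + 950 + 470 + 4,295) = 6,265. Debt-to-income = 6,265/15,050 = 41.6% — meets 43% limit
Credit score 815 ≥ 620 (meets)
LTV: 48,000 ÷ 72,500 = 66.2%, within 70% cap
All criteria satisfied.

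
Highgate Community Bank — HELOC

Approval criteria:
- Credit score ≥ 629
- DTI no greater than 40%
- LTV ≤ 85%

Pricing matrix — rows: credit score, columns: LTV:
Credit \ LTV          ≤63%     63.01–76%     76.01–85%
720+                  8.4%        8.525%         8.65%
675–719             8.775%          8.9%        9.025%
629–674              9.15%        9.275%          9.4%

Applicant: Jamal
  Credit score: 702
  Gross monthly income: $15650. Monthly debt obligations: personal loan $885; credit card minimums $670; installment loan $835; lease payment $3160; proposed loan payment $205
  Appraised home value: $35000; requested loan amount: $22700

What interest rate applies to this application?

Credit score 702 ≥ 629; Total monthly debts = (885 + 670 + 835 + 3,160 + 205) = 5,755. DTI: 5,755 ÷ 15,650 = 36.8%, within the 40% cap
LTV = 22,700/35,000 = 64.9% ≤ 85%
Score 702 is in the 675–719 band; LTV 64.9% is in the 63.01–76% band → 8.9%.

8.9%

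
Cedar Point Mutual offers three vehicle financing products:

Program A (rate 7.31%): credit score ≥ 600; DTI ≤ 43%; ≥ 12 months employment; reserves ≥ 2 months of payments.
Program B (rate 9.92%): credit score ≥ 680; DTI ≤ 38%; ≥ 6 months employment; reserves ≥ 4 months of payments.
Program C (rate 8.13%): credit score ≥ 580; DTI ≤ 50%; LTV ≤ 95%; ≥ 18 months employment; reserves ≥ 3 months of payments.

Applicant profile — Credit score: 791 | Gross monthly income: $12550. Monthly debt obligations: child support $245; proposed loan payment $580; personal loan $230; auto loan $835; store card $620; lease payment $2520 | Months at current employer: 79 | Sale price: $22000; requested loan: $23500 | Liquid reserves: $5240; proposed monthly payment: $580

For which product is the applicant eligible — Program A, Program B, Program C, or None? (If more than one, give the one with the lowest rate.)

Program A

Total debts = (245 + 580 + 230 + 835 + 620 + 2,520) = 5,030; DTI = 5,030/12,550 = 40.1%.
LTV = 23,500/22,000 = 106.8%.
Reserves = 5,240/580 = 9.0 months.
Program A: score 791 ≥ 600; DTI 40.1% ≤ 43%; employment 79 ≥ 12 mo; reserves 9.0 ≥ 2 mo → qualifies.
Program B: score 791 ≥ 680; DTI 40.1% > 38%; employment 79 ≥ 6 mo; reserves 9.0 ≥ 4 mo → does not qualify.
Program C: score 791 ≥ 580; DTI 40.1% ≤ 50%; LTV 106.8% > 95%; employment 79 ≥ 18 mo; reserves 9.0 ≥ 3 mo → does not qualify.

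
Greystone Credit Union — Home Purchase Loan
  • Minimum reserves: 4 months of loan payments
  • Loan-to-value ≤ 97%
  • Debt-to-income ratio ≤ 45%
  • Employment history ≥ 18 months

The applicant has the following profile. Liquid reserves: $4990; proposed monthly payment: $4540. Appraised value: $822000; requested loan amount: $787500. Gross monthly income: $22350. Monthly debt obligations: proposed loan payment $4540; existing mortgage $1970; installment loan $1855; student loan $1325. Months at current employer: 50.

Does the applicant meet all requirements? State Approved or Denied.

Reserves = 4,990/4,540 = 1.1 months < 4
LTV = 787,500/822,000 = 95.8% ≤ 97%
Total monthly debts = (4,540 + 1,970 + 1,855 + 1,325) = 9,690. Debt-to-income = 9,690/22,350 = 43.4% — meets 45% limit
Employment 50 ≥ 18 months
Fails on reserves.

Denied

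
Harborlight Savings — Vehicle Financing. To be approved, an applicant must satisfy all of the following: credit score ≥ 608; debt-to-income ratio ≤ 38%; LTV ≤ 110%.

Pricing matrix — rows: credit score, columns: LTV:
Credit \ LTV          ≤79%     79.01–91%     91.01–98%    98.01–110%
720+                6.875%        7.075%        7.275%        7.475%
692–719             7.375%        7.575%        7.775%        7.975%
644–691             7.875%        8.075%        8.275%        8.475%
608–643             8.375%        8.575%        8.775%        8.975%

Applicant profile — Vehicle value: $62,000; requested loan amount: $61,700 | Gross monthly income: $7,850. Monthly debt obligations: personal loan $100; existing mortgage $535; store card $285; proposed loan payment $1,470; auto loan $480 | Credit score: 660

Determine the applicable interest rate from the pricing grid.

8.475%

Credit score 660 ≥ 608; Total monthly debts = (100 + 535 + 285 + 1,470 + 480) = 2,870. Debt-to-income = 2,870/7,850 = 36.6% — meets 38% limit
LTV = 61,700/62,000 = 99.5% ≤ 110%
Row: 660 falls in 644–691. Column: 99.5% falls in 98.01–110%. Rate = 8.475%.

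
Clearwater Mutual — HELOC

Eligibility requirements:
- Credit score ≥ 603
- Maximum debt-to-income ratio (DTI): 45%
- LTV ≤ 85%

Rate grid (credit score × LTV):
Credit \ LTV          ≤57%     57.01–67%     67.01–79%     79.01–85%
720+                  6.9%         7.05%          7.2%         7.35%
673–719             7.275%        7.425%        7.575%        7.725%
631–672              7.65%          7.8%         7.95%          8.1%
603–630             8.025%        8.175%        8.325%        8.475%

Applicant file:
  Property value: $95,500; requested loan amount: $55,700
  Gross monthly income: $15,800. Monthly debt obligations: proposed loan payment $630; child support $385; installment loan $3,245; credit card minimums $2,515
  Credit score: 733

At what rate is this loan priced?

7.05%

Credit score 733 ≥ 603; Total monthly debts = (630 + 385 + 3,245 + 2,515) = 6,775. DTI: 6,775 ÷ 15,800 = 42.9%, within the 45% cap
LTV: 55,700 ÷ 95,500 = 58.3%, within 85% cap
Credit 733 → row 720+; LTV 58.3% → column 57.01–67%. Grid cell → 7.05%.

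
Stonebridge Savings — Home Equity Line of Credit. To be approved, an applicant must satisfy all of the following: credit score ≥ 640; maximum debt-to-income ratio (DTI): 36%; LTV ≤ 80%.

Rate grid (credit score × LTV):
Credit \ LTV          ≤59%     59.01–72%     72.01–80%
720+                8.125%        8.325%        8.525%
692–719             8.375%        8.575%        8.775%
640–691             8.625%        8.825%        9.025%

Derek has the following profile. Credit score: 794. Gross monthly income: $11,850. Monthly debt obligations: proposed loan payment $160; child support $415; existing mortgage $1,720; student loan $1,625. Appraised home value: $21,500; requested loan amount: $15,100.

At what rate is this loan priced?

Credit score 794 ≥ 640; Total monthly debts = (160 + 415 + 1,720 + 1,625) = 3,920. DTI = 3,920/11,850 = 33.1% ≤ 36%
LTV = 15,100/21,500 = 70.2% ≤ 80%
Row: 794 falls in 720+. Column: 70.2% falls in 59.01–72%. Rate = 8.325%.

8.325%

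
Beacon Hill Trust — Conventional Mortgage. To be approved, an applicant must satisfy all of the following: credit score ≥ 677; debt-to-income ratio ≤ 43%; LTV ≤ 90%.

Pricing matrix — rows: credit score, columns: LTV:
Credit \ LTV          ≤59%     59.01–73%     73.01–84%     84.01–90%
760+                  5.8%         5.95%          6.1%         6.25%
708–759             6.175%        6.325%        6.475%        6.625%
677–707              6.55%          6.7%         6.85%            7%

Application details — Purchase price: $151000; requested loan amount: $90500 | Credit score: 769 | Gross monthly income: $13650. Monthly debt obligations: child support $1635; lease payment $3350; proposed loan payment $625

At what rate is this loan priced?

Credit score 769 ≥ 677; Total monthly debts = (1,635 + 3,350 + 625) = 5,610. Debt-to-income = 5,610/13,650 = 41.1% — meets 43% limit
Loan-to-value = 90,500/151,000 = 59.9% — pass (90% max)
Row: 769 falls in 760+. Column: 59.9% falls in 59.01–73%. Rate = 5.95%.

5.95%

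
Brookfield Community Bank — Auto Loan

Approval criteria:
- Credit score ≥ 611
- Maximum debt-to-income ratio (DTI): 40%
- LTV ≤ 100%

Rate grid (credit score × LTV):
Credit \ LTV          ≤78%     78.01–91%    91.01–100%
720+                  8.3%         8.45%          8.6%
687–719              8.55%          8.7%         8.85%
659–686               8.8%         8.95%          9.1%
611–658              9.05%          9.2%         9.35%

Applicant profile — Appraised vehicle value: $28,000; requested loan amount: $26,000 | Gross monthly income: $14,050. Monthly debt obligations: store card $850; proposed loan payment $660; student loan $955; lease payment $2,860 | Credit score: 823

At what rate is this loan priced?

8.6%

Credit score 823 ≥ 611; Total monthly debts = (850 + 660 + 955 + 2,860) = 5,325. DTI = 5,325/14,050 = 37.9% ≤ 40%
Loan-to-value = 26,000/28,000 = 92.9% — pass (100% max)
Row: 823 falls in 720+. Column: 92.9% falls in 91.01–100%. Rate = 8.6%.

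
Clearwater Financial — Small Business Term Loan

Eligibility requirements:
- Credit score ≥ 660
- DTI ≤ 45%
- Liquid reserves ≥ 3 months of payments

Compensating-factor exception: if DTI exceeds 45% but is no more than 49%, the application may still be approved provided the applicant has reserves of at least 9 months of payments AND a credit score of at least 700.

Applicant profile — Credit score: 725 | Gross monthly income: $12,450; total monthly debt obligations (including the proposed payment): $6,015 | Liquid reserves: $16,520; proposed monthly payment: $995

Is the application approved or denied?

Credit score 725 ≥ 660 (meets base)
DTI: 6,015 ÷ 12,450 = 48.3%, over the 45% base limit.
Reserves = 16,520/995 = 16.6 months ≥ 3
48.3% falls in the override range (45%–49%), so the compensating-factor test applies.
Override check — reserves: 16.6 mo (ok); score: 725 (ok).
Both override conditions satisfied; DTI exception granted.

Approved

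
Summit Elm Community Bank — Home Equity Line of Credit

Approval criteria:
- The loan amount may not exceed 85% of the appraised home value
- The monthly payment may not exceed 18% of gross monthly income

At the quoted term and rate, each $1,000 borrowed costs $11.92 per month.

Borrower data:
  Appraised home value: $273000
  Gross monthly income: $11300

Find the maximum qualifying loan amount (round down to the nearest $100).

$170,600

Payment cap: 18% × $11,300 = $2,034/month.
At $11.92 per $1,000, that supports 2,034/11.92 × 1,000 ≈ $170,637 → $170,600.
LTV cap: 85% × $273,000 = $232,050 → $232,000.
Binding constraint: payment-to-income.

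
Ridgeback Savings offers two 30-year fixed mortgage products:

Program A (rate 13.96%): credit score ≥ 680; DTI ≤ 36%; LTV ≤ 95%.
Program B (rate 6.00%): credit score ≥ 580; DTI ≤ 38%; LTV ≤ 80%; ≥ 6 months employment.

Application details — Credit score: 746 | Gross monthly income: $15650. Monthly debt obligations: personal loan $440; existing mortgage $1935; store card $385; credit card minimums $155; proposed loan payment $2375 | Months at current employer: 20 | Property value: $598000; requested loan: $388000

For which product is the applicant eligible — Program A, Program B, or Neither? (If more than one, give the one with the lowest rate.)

Total debts = (440 + 1,935 + 385 + 155 + 2,375) = 5,290; DTI = 5,290/15,650 = 33.8%.
LTV = 388,000/598,000 = 64.9%.
Program A: score 746 ≥ 680; DTI 33.8% ≤ 36%; LTV 64.9% ≤ 95% → qualifies.
Program B: score 746 ≥ 580; DTI 33.8% ≤ 38%; LTV 64.9% ≤ 80%; employment 20 ≥ 6 mo → qualifies.
Qualifying: Program A, Program B. Lowest rate is 6.00% → Program B.

Program B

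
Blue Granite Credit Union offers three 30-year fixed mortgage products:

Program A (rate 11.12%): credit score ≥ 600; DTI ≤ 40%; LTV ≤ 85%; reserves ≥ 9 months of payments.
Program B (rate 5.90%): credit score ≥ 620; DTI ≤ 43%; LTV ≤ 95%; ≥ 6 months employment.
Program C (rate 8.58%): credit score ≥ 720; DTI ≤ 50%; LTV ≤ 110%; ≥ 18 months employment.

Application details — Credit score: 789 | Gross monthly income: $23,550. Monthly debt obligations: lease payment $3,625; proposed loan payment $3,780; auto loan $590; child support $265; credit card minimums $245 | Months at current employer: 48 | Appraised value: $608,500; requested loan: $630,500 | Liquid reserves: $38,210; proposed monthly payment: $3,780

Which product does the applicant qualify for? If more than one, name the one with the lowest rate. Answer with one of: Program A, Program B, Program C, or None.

Total debts = (3,625 + 3,780 + 590 + 265 + 245) = 8,505; DTI = 8,505/23,550 = 36.1%.
LTV = 630,500/608,500 = 103.6%.
Reserves = 38,210/3,780 = 10.1 months.
Program A: score 789 ≥ 600; DTI 36.1% ≤ 40%; LTV 103.6% > 85%; reserves 10.1 ≥ 9 mo → does not qualify.
Program B: score 789 ≥ 620; DTI 36.1% ≤ 43%; LTV 103.6% > 95%; employment 48 ≥ 6 mo → does not qualify.
Program C: score 789 ≥ 720; DTI 36.1% ≤ 50%; LTV 103.6% ≤ 110%; employment 48 ≥ 18 mo → qualifies.

Program C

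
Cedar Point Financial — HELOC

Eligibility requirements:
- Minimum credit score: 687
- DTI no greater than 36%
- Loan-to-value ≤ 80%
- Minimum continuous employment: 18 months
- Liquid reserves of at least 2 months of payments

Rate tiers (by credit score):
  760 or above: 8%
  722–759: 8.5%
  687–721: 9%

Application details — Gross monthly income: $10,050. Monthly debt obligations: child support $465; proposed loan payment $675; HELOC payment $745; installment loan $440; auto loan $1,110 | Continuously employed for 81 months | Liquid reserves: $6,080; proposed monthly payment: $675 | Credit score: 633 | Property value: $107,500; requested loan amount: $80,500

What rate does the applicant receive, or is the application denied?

Denied

Credit score 633 < 687 (below minimum)
Total monthly debts = (465 + 675 + 745 + 440 + 1,110) = 3,435. Debt-to-income = 3,435/10,050 = 34.2% — meets 36% limit
Liquid reserves cover 6,080/675 = 9.0 months — ≥ 2 required
Employment 81 ≥ 18 months
LTV: 80,500 ÷ 107,500 = 74.9%, within 80% cap
Not all requirements met → denied.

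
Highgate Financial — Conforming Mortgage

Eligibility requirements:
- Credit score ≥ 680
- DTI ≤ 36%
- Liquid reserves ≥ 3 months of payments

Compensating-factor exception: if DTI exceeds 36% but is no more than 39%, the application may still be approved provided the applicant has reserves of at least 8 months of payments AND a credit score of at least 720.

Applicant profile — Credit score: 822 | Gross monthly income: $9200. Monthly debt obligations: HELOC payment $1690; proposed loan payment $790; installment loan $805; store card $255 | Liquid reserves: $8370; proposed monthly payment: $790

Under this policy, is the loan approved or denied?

Approved

Credit score 822 ≥ 680 (meets base)
Total debts = (1,690 + 790 + 805 + 255) = 3,540. DTI = 3,540/9,200 = 38.5% > 36% — standard DTI limit exceeded.
Reserves: 8,370 ÷ 790 = 10.6 months (meets 3-month minimum)
38.5% falls in the override range (36%–39%), so the compensating-factor test applies.
Reserves 10.6 ≥ 8 months; credit score 822 ≥ 720.
Both override conditions satisfied; DTI exception granted.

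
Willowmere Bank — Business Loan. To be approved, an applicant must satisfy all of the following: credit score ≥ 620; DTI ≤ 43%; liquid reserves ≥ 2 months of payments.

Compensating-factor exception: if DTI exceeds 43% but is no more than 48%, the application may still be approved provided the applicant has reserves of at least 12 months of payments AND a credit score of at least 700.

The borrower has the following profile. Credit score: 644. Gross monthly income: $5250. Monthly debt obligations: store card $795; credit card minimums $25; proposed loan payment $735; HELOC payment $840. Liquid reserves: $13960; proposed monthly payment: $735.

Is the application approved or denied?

Denied

Credit score 644 ≥ 620 (meets base)
Total debts = (795 + 25 + 735 + 840) = 2,395. DTI: 2,395 ÷ 5,250 = 45.6%, over the 43% base limit.
Reserves: 13,960 ÷ 735 = 19.0 months (meets 2-month minimum)
DTI 45.6% is within the 43%–48% exception band; checking compensating factors.
Override check — reserves: 19.0 mo (ok); score: 644 (below 700).
Compensating-factor requirement not fully met.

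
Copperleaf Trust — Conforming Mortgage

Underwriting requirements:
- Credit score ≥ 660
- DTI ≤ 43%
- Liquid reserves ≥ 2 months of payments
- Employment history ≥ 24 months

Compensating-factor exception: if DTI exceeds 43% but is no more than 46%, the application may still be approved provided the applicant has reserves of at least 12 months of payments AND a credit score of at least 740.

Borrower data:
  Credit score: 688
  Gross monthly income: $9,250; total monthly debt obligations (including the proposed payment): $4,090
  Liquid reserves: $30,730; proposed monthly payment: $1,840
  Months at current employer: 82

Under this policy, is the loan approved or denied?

Denied

Credit score 688 ≥ 660 (meets base)
DTI: 4,090 ÷ 9,250 = 44.2%, over the 43% base limit.
Liquid reserves cover 30,730/1,840 = 16.7 months — ≥ 2 required
Employment 82 ≥ 24 months
44.2% falls in the override range (43%–46%), so the compensating-factor test applies.
Reserves 16.7 ≥ 12 months; credit score 688 < 740.
Compensating-factor requirement not fully met.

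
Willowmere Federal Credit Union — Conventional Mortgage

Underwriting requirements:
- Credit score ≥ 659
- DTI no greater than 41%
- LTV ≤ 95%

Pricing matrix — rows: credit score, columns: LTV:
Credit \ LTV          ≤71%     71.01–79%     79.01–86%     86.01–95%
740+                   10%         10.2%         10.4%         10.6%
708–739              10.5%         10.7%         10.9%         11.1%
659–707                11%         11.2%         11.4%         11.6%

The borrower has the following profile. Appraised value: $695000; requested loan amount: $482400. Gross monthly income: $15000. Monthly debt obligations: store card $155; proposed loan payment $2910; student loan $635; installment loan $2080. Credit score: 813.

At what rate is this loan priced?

10%

Credit score 813 ≥ 659; Total monthly debts = (155 + 2,910 + 635 + 2,080) = 5,780. DTI = 5,780/15,000 = 38.5% ≤ 41%
LTV: 482,400 ÷ 695,000 = 69.4%, within 95% cap
Score 813 is in the 740+ band; LTV 69.4% is in the ≤71% band → 10%.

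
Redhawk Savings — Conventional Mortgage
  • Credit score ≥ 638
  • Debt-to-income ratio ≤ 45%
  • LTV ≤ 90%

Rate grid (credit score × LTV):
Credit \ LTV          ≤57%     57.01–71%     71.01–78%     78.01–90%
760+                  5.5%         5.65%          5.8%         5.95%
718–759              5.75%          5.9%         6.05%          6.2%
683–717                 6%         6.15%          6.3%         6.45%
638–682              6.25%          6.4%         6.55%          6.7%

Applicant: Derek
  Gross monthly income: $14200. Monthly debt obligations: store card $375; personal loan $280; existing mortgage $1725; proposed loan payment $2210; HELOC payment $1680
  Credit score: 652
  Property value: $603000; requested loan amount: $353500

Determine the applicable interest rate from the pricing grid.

Credit score 652 ≥ 638; Total monthly debts = (375 + 280 + 1,725 + 2,210 + 1,680) = 6,270. DTI = 6,270/14,200 = 44.2% ≤ 45%
LTV = 353,500/603,000 = 58.6% ≤ 90%
Row: 652 falls in 638–682. Column: 58.6% falls in 57.01–71%. Rate = 6.4%.

6.4%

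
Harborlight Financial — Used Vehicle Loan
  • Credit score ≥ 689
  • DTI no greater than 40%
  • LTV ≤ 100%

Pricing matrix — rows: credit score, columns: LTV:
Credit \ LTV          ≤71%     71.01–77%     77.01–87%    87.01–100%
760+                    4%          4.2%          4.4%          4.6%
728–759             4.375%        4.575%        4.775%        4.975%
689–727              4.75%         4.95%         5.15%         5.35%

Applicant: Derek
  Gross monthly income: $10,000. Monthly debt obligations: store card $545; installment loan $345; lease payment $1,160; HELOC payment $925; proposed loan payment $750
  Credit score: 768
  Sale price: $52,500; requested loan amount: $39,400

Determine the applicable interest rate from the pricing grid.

4.2%

Credit score 768 ≥ 689; Total monthly debts = (545 + 345 + 1,160 + 925 + 750) = 3,725. Debt-to-income = 3,725/10,000 = 37.2% — meets 40% limit
LTV = 39,400/52,500 = 75% ≤ 100%
Credit 768 → row 760+; LTV 75% → column 71.01–77%. Grid cell → 4.2%.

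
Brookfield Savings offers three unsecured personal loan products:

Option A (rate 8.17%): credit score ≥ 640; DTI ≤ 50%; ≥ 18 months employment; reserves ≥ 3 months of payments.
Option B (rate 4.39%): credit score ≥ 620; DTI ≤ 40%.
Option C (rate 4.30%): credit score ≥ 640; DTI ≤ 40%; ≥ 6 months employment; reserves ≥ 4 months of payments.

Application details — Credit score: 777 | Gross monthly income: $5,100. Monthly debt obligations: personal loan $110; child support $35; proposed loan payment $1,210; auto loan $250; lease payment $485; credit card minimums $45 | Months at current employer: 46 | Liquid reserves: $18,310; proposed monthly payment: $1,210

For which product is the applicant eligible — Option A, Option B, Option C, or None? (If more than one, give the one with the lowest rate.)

Option A

Total debts = (110 + 35 + 1,210 + 250 + 485 + 45) = 2,135; DTI = 2,135/5,100 = 41.9%.
Reserves = 18,310/1,210 = 15.1 months.
Option A: score 777 ≥ 640; DTI 41.9% ≤ 50%; employment 46 ≥ 18 mo; reserves 15.1 ≥ 3 mo → qualifies.
Option B: score 777 ≥ 620; DTI 41.9% > 40% → does not qualify.
Option C: score 777 ≥ 640; DTI 41.9% > 40%; employment 46 ≥ 6 mo; reserves 15.1 ≥ 4 mo → does not qualify.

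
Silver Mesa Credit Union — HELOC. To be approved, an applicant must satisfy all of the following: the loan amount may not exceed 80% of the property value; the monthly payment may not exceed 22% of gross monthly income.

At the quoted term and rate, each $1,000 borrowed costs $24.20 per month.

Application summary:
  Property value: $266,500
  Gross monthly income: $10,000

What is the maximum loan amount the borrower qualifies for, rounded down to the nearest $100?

$90,900

Payment cap: 22% × $10,000 = $2,200/month.
At $24.20 per $1,000, that supports 2,200/24.20 × 1,000 ≈ $90,909 → $90,900.
LTV cap: 80% × $266,500 = $213,200 → $213,200.
Binding constraint: payment-to-income.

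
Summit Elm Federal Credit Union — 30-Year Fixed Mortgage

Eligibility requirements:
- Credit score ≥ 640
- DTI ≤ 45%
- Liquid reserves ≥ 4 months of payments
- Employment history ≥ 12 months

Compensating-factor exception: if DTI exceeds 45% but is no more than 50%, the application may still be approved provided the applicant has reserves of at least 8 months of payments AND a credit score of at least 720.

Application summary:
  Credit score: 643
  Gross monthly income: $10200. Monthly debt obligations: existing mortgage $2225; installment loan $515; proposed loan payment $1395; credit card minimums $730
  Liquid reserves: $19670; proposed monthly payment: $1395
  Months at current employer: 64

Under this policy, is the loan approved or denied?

Denied

Credit score 643 ≥ 640 (meets base)
Total debts = (2,225 + 515 + 1,395 + 730) = 4,865. DTI = 4,865/10,200 = 47.7% > 45% — standard DTI limit exceeded.
Reserves: 19,670 ÷ 1,395 = 14.1 months (meets 4-month minimum)
Employment 64 ≥ 12 months
47.7% falls in the override range (45%–50%), so the compensating-factor test applies.
Override check — reserves: 14.1 mo (ok); score: 643 (below 720).
Compensating-factor requirement not fully met.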